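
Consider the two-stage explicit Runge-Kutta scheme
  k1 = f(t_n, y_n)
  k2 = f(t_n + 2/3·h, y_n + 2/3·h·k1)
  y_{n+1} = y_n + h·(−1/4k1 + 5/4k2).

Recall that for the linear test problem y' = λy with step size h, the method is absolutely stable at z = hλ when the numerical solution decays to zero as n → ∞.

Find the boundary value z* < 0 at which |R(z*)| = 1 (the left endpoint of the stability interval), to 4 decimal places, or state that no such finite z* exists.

Test eqn y'=λy, z=hλ:
  k1=λy_n ⇒ h·k1=z·y_n;  k2=λ(1+2/3z)y_n ⇒ h·k2=z(1+2/3z)y_n
  y_{n+1}/y_n = 1 − 1/4z + 5/4z(1+2/3z) = 1 + z + 5/6z²
  ⇒ R(z) = 1 + z + 5/6z².

Need |R(x)|<1, x<0.
x=-1.17: |R|=0.9708
R=1: x+5/6x²=0 ⇒ x=−6/5=-1.2000; min R=1−1/(4·5/6)=0.7000>−1
Confirm numerically:
  x=-1.173: |R|=0.97361 <1
  x=-0.868: |R|=0.75985 <1
  x=-0.701: |R|=0.70850 <1
  x=-0.654: |R|=0.70243 <1
  x=-1.566: |R|=1.47763 >1
  x=-1.270: |R|=1.07408 >1
Interval (-1.2000, 0).

left endpoint -1.2000.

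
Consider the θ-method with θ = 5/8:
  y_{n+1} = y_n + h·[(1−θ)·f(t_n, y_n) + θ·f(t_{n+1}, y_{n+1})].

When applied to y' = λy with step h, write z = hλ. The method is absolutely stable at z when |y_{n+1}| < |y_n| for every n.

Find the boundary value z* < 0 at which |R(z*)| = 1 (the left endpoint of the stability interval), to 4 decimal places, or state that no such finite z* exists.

unbounded; (−∞, 0).

Set f=λy, z=hλ:
  y_{n+1} = y_n + z·[3/8·y_n + 5/8·y_{n+1}] ⇒ (1 − 5/8z)y_{n+1} = (1 + 3/8z)y_n
  so R(z) = (1 + 3/8z)/(1 − 5/8z).

Need |R(x)|<1, x<0.
x=-1.75: |R|=0.1642
x=-2: |R|=0.1111
x=-10: |R|=0.3793
x=-100: |R|=0.5748
θ=5/8≥1/2 ⇒ |1+3/8x|<|1−5/8x| ∀x<0 ⇒ stable on all of ℝ⁻.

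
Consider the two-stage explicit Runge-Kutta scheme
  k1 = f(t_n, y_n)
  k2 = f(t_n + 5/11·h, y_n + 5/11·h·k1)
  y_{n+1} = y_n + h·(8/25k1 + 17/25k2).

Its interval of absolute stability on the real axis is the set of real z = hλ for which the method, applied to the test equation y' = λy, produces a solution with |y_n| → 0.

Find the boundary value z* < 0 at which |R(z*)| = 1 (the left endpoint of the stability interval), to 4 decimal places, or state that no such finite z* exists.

Test eqn y'=λy, z=hλ:
  k1=λy_n ⇒ h·k1=z·y_n;  k2=λ(1+5/11z)y_n ⇒ h·k2=z(1+5/11z)y_n
  y_{n+1}/y_n = 1 + 8/25z + 17/25z(1+5/11z) = 1 + z + 17/55z²
  R(z) = 1 + z + 17/55z².

Solve |R(x)|<1 on ℝ⁻.
x=-1.72: |R|=0.1944
R=1: x+17/55x²=0 ⇒ x=−55/17=-3.2353; min R=1−1/(4·17/55)=0.1912>−1
Confirm numerically:
  x=-3.025: |R|=0.80337 <1
  x=-2.488: |R|=0.42532 <1
  x=-2.065: |R|=0.25303 <1
  x=-3.809: |R|=1.67544 >1
  x=-3.694: |R|=1.52374 >1
Stable set (-3.2353, 0).

left endpoint -3.2353.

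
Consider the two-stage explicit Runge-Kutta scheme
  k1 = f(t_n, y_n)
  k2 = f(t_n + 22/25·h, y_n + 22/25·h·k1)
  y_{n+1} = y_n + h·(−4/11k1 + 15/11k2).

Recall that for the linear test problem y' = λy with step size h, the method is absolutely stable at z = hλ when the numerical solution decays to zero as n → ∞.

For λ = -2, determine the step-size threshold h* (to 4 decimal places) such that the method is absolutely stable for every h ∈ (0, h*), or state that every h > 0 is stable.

(-0.8333,0); λ=-2 ⇒ h* = (5/6)/2 = 0.4167.

With y'=λy (z=hλ):
  k1=λy_n ⇒ h·k1=z·y_n;  k2=λ(1+22/25z)y_n ⇒ h·k2=z(1+22/25z)y_n
  y_{n+1}/y_n = 1 − 4/11z + 15/11z(1+22/25z) = 1 + z + 6/5z²
  Hence R(z) = 1 + z + 6/5z².

Solve |R(x)|<1 on ℝ⁻.
x=-0.68: |R|=0.8749
R=1: x+6/5x²=0 ⇒ x=−5/6=-0.8333; min R=1−1/(4·6/5)=0.7917>−1
Confirm numerically:
  x=-0.605: |R|=0.83423 <1
  x=-0.553: |R|=0.81397 <1
  x=-0.548: |R|=0.81236 <1
  x=-1.380: |R|=1.90528 >1
  x=-1.050: |R|=1.27300 >1
  x=-0.895: |R|=1.06623 >1
Interval (-0.8333, 0).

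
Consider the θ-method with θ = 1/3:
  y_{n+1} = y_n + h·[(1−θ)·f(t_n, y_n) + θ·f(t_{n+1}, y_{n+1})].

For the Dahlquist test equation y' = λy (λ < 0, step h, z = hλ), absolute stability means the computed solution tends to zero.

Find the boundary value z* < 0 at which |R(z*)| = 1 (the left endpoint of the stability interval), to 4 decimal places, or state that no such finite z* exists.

z* = -6.0000.

On y'=λy, z=hλ:
  y_{n+1} = y_n + z·[2/3·y_n + 1/3·y_{n+1}] ⇒ (1 − 1/3z)y_{n+1} = (1 + 2/3z)y_n
  so R(z) = (1 + 2/3z)/(1 − 1/3z).

Boundary: |R(x)|=1, x<0.
x=-1.67: |R|=0.0728
R=−1: 1+2/3x = −1+1/3x ⇒ -1/3x=2 ⇒ x=2/(-1/3)=-6.0000
Confirm numerically:
  x=-4.159: |R|=0.74284 <1
  x=-4.100: |R|=0.73239 <1
  x=-2.983: |R|=0.49574 <1
  x=-6.248: |R|=1.02682 >1
  x=-6.219: |R|=1.02376 >1
  x=-6.078: |R|=1.00859 >1
Stable set (-6.0000, 0).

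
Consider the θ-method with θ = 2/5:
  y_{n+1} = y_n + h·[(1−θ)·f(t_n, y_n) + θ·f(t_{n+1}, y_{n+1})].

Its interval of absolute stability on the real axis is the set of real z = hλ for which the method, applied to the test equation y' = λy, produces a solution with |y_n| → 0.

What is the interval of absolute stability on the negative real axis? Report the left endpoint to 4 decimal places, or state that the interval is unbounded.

z∈(-10.0000,0).

Test eqn y'=λy, z=hλ:
  y_{n+1} = y_n + z·[3/5·y_n + 2/5·y_{n+1}] ⇒ (1 − 2/5z)y_{n+1} = (1 + 3/5z)y_n
  ⇒ R(z) = (1 + 3/5z)/(1 − 2/5z).

Solve |R(x)|<1 on ℝ⁻.
x=-1.33: |R|=0.1319
R=−1: 1+3/5x = −1+2/5x ⇒ -1/5x=2 ⇒ x=2/(-1/5)=-10.0000
Confirm numerically:
  x=-9.151: |R|=0.96357 <1
  x=-9.063: |R|=0.95948 <1
  x=-7.406: |R|=0.86907 <1
  x=-6.044: |R|=0.76849 <1
  x=-10.569: |R|=1.02177 >1
  x=-10.179: |R|=1.00706 >1
So |R|<1 on (-10.0000, 0).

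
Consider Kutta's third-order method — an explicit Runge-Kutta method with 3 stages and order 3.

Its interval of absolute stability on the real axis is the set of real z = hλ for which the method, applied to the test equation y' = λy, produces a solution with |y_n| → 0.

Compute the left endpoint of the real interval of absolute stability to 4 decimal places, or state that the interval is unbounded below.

With y'=λy (z=hλ):
  order 3, 3-stage ⇒ R(z)=1+z+z^2/2+z^3/6
  (e.g. R(-1.71)=-0.08132, |R|=0.08132)

Solve |R(x)|<1 on ℝ⁻.
x=-1.71: |R|=0.0813
|R(-2.68)|=1.2969 |R(-1.53)|=0.0435 |R(-1.44)|=0.0991
Bisect:
  x_lo=-2.9935 |R|=1.9839  x_hi=-0.2422 |R|=0.7848
  mid=-1.61785 |R|=0.01490 →hi
  mid=-2.30569 |R|=0.69051 →hi
  mid=-2.64961 |R|=1.23963 →lo
  mid=-2.47765 |R|=0.94322 →hi
  mid=-2.56363 |R|=1.08565 →lo
  mid=-2.52064 |R|=1.01303 →lo
  mid=-2.49915 |R|=0.97778 →hi
  ...
  [-2.51275,-2.51258] ⇒ x*=-2.5127
Interval (-2.5127, 0).

left endpoint -2.5127.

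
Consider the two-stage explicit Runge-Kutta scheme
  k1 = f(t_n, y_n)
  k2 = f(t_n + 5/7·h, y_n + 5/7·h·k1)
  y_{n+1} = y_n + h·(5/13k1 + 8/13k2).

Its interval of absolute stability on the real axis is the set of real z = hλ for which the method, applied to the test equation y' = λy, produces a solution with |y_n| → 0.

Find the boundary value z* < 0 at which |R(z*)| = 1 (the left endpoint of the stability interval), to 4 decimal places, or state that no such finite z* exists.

left endpoint -2.2750.

Set f=λy, z=hλ:
  k1=λy_n ⇒ h·k1=z·y_n;  k2=λ(1+5/7z)y_n ⇒ h·k2=z(1+5/7z)y_n
  y_{n+1}/y_n = 1 + 5/13z + 8/13z(1+5/7z) = 1 + z + 40/91z²
  R(z) = 1 + z + 40/91z².

Find x<0 with |R(x)|<1.
x=-0.5: |R|=0.6099
R=1: x+40/91x²=0 ⇒ x=−91/40=-2.2750; min R=1−1/(4·40/91)=0.4313>−1
Confirm numerically:
  x=-2.135: |R|=0.86862 <1
  x=-1.976: |R|=0.74030 <1
  x=-1.714: |R|=0.57734 <1
  x=-1.318: |R|=0.44557 <1
  x=-2.836: |R|=1.69934 >1
  x=-2.373: |R|=1.10222 >1
Interval (-2.2750, 0).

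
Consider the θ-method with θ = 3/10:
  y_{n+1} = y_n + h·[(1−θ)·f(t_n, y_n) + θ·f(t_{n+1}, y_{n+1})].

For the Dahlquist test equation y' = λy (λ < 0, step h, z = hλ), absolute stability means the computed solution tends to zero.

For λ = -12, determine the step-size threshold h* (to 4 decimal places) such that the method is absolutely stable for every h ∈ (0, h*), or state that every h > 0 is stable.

(-5.0000,0); λ=-12 ⇒ h* = (5)/12 = 0.4167.

Test eqn y'=λy, z=hλ:
  y_{n+1} = y_n + z·[7/10·y_n + 3/10·y_{n+1}] ⇒ (1 − 3/10z)y_{n+1} = (1 + 7/10z)y_n
  R(z) = (1 + 7/10z)/(1 − 3/10z).

Need |R(x)|<1, x<0.
x=-0.98: |R|=0.2427
R=−1: 1+7/10x = −1+3/10x ⇒ -2/5x=2 ⇒ x=2/(-2/5)=-5.0000
Confirm numerically:
  x=-4.357: |R|=0.88852 <1
  x=-3.445: |R|=0.69412 <1
  x=-3.310: |R|=0.66081 <1
  x=-5.478: |R|=1.07233 >1
  x=-5.410: |R|=1.06252 >1
  x=-5.145: |R|=1.02280 >1
Stable set (-5.0000, 0).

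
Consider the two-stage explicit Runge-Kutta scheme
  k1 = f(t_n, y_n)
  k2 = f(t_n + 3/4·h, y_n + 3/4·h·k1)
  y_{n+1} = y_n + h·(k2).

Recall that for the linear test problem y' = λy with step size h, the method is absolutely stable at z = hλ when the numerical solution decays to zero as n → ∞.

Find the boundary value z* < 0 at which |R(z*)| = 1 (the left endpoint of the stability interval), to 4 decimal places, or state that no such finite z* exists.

left endpoint -1.3333.

Test eqn y'=λy, z=hλ:
  k1=λy_n ⇒ h·k1=z·y_n;  k2=λ(1+3/4z)y_n ⇒ h·k2=z(1+3/4z)y_n
  y_{n+1}/y_n = 1 + z(1+3/4z) = 1 + z + 3/4z²
  R(z) = 1 + z + 3/4z².

Need |R(x)|<1, x<0.
x=-0.61: |R|=0.6691
R=1: x+3/4x²=0 ⇒ x=−4/3=-1.3333; min R=1−1/(4·3/4)=0.6667>−1
Confirm numerically:
  x=-1.272: |R|=0.94149 <1
  x=-1.190: |R|=0.87207 <1
  x=-1.051: |R|=0.77745 <1
  x=-0.548: |R|=0.67723 <1
  x=-1.783: |R|=1.60132 >1
  x=-1.660: |R|=1.40670 >1
Interval (-1.3333, 0).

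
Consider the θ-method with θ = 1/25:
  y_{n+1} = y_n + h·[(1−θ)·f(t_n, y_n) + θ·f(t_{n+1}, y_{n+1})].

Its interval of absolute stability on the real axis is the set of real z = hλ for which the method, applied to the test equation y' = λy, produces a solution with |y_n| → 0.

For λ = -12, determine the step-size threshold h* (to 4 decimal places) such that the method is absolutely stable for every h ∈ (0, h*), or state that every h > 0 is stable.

(-2.1739,0); λ=-12 ⇒ h* = (50/23)/12 = 0.1812.

Test eqn y'=λy, z=hλ:
  y_{n+1} = y_n + z·[24/25·y_n + 1/25·y_{n+1}] ⇒ (1 − 1/25z)y_{n+1} = (1 + 24/25z)y_n
  so R(z) = (1 + 24/25z)/(1 − 1/25z).

Find x<0 with |R(x)|<1.
x=-1.77: |R|=0.6530
R=−1: 1+24/25x = −1+1/25x ⇒ -23/25x=2 ⇒ x=2/(-23/25)=-2.1739
Confirm numerically:
  x=-1.589: |R|=0.49404 <1
  x=-1.558: |R|=0.46660 <1
  x=-1.538: |R|=0.44887 <1
  x=-1.149: |R|=0.09851 <1
  x=-2.550: |R|=1.31397 >1
  x=-2.422: |R|=1.20808 >1
Interval (-2.1739, 0).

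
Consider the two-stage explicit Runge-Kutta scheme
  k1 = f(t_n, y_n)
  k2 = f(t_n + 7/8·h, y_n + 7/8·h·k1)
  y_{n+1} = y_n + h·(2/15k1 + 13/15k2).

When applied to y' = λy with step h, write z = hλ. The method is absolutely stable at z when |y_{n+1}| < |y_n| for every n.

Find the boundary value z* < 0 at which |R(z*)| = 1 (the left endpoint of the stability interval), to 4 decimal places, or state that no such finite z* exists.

z* = -1.3187.

Test eqn y'=λy, z=hλ:
  k1=λy_n ⇒ h·k1=z·y_n;  k2=λ(1+7/8z)y_n ⇒ h·k2=z(1+7/8z)y_n
  y_{n+1}/y_n = 1 + 2/15z + 13/15z(1+7/8z) = 1 + z + 91/120z²
  Hence R(z) = 1 + z + 91/120z².

Need |R(x)|<1, x<0.
x=-0.4: |R|=0.7213
R=1: x+91/120x²=0 ⇒ x=−120/91=-1.3187; min R=1−1/(4·91/120)=0.6703>−1
Confirm numerically:
  x=-1.106: |R|=0.82162 <1
  x=-0.924: |R|=0.72345 <1
  x=-0.914: |R|=0.71951 <1
  x=-1.410: |R|=1.09764 >1
  x=-1.377: |R|=1.06090 >1
  x=-1.371: |R|=1.05439 >1
Interval (-1.3187, 0).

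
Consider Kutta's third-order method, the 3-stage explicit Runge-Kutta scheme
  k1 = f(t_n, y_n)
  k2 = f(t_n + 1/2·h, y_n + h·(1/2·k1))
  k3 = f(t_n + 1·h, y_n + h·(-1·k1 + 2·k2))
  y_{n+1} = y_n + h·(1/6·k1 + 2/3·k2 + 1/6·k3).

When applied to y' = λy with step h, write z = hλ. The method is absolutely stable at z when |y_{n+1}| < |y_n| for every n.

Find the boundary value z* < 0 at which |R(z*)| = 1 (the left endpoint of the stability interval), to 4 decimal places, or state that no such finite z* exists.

z* = -2.5127.

Test eqn y'=λy, z=hλ:
  order 3, 3-stage ⇒ R(z)=1+z+z^2/2+z^3/6
  (e.g. R(-1.5)=0.06250, |R|=0.06250)

Boundary: |R(x)|=1, x<0.
x=-1.5: |R|=0.0625
|R(-2.07)|=0.4058 |R(-1.07)|=0.2983 |R(-0.53)|=0.5856
Bisect:
  x_lo=-2.8172 |R|=1.5753  x_hi=-0.1412 |R|=0.8683
  mid=-1.47919 |R|=0.07540 →hi
  mid=-2.14817 |R|=0.49303 →hi
  mid=-2.48267 |R|=0.95123 →hi
  mid=-2.64991 |R|=1.24020 →lo
  mid=-2.56629 |R|=1.09023 →lo
  mid=-2.52448 |R|=1.01940 →lo
  mid=-2.50357 |R|=0.98498 →hi
  mid=-2.51403 |R|=1.00211 →lo
  mid=-2.50880 |R|=0.99353 →hi
  mid=-2.51141 |R|=0.99781 →hi
  ...
  [-2.51288,-2.51272] ⇒ x*=-2.5127
Stable set (-2.5127, 0).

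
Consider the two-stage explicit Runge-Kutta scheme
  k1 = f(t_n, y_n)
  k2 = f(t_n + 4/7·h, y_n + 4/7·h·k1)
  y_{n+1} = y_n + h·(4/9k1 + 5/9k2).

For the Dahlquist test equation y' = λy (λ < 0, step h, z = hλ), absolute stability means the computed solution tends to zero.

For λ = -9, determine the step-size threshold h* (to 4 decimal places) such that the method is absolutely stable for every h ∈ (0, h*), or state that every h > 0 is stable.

(-3.1500,0); λ=-9 ⇒ h* = (63/20)/9 = 0.3500.

Test eqn y'=λy, z=hλ:
  k1=λy_n ⇒ h·k1=z·y_n;  k2=λ(1+4/7z)y_n ⇒ h·k2=z(1+4/7z)y_n
  y_{n+1}/y_n = 1 + 4/9z + 5/9z(1+4/7z) = 1 + z + 20/63z²
  Hence R(z) = 1 + z + 20/63z².

Find x<0 with |R(x)|<1.
x=-1.17: |R|=0.2646
R=1: x+20/63x²=0 ⇒ x=−63/20=-3.1500; min R=1−1/(4·20/63)=0.2125>−1
Confirm numerically:
  x=-2.439: |R|=0.44948 <1
  x=-2.387: |R|=0.42182 <1
  x=-2.017: |R|=0.27452 <1
  x=-1.626: |R|=0.21333 <1
  x=-3.450: |R|=1.32857 >1
  x=-3.328: |R|=1.18806 >1
So |R|<1 on (-3.1500, 0).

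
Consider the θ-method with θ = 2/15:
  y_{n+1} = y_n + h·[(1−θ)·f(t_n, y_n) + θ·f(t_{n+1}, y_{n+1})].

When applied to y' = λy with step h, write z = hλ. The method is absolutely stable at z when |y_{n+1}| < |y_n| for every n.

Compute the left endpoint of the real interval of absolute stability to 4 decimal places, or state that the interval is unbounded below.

z* = -2.7273.

Set f=λy, z=hλ:
  y_{n+1} = y_n + z·[13/15·y_n + 2/15·y_{n+1}] ⇒ (1 − 2/15z)y_{n+1} = (1 + 13/15z)y_n
  ⇒ R(z) = (1 + 13/15z)/(1 − 2/15z).

Need |R(x)|<1, x<0.
x=-1.54: |R|=0.2777
R=−1: 1+13/15x = −1+2/15x ⇒ -11/15x=2 ⇒ x=2/(-11/15)=-2.7273
Confirm numerically:
  x=-2.470: |R|=0.85807 <1
  x=-2.148: |R|=0.66978 <1
  x=-1.667: |R|=0.36386 <1
  x=-3.100: |R|=1.19340 >1
  x=-2.977: |R|=1.13110 >1
  x=-2.857: |R|=1.06889 >1
So |R|<1 on (-2.7273, 0).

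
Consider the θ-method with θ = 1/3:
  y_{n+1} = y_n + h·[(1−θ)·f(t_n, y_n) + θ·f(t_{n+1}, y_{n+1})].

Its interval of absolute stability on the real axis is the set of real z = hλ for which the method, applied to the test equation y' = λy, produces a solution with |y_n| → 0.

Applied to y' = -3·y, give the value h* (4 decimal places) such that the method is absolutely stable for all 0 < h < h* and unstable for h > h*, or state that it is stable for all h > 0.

(-6.0000,0); λ=-3 ⇒ h* = (6)/3 = 2.0000.

On y'=λy, z=hλ:
  y_{n+1} = y_n + z·[2/3·y_n + 1/3·y_{n+1}] ⇒ (1 − 1/3z)y_{n+1} = (1 + 2/3z)y_n
  ⇒ R(z) = (1 + 2/3z)/(1 − 1/3z).

Boundary: |R(x)|=1, x<0.
x=-0.5: |R|=0.5714
R=−1: 1+2/3x = −1+1/3x ⇒ -1/3x=2 ⇒ x=2/(-1/3)=-6.0000
Confirm numerically:
  x=-4.722: |R|=0.83450 <1
  x=-3.936: |R|=0.70242 <1
  x=-3.821: |R|=0.68055 <1
  x=-2.731: |R|=0.42959 <1
  x=-6.576: |R|=1.06015 >1
  x=-6.229: |R|=1.02481 >1
  x=-6.136: |R|=1.01489 >1
Stable set (-6.0000, 0).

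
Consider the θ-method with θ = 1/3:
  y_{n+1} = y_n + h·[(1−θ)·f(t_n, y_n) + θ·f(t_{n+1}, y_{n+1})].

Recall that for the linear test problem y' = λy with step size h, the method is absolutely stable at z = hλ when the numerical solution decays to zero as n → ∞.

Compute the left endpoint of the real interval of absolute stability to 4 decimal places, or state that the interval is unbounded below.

left endpoint -6.0000.

Test eqn y'=λy, z=hλ:
  y_{n+1} = y_n + z·[2/3·y_n + 1/3·y_{n+1}] ⇒ (1 − 1/3z)y_{n+1} = (1 + 2/3z)y_n
  R(z) = (1 + 2/3z)/(1 − 1/3z).

Solve |R(x)|<1 on ℝ⁻.
x=-1.43: |R|=0.0316
R=−1: 1+2/3x = −1+1/3x ⇒ -1/3x=2 ⇒ x=2/(-1/3)=-6.0000
Confirm numerically:
  x=-5.397: |R|=0.92819 <1
  x=-5.228: |R|=0.90617 <1
  x=-4.564: |R|=0.81015 <1
  x=-2.999: |R|=0.49975 <1
  x=-6.507: |R|=1.05333 >1
  x=-6.068: |R|=1.00750 >1
Interval (-6.0000, 0).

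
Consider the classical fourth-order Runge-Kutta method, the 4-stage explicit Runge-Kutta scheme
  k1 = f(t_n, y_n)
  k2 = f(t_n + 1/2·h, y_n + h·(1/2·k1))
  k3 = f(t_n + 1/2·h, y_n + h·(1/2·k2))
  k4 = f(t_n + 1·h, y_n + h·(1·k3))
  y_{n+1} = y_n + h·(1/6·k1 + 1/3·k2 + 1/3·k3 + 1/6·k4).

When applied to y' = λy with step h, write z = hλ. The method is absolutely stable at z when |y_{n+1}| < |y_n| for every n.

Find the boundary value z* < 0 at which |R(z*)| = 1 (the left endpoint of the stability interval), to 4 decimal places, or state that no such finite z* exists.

z* = -2.7853.

Test eqn y'=λy, z=hλ:
  order 4, 4-stage ⇒ R(z)=1+z+z^2/2+z^3/6+z^4/24
  (e.g. R(-1.24)=0.30954, |R|=0.30954)

Solve |R(x)|<1 on ℝ⁻.
x=-1.24: |R|=0.3095
|R(-2.79)|=1.0071 |R(-1.89)|=0.3025 |R(-1.88)|=0.3003
Bisect:
  x_lo=-3.5200 |R|=2.8030  x_hi=-0.3296 |R|=0.7192
  mid=-1.92482 |R|=0.31103 →hi
  mid=-2.72242 |R|=0.90928 →hi
  mid=-3.12123 |R|=1.63642 →lo
  mid=-2.92182 |R|=1.22613 →lo
  mid=-2.82212 |R|=1.05696 →lo
  mid=-2.77227 |R|=0.98055 →hi
  mid=-2.79720 |R|=1.01810 →lo
  mid=-2.78474 |R|=0.99916 →hi
  ...
  [-2.78532,-2.78513] ⇒ x*=-2.7853
Interval (-2.7853, 0).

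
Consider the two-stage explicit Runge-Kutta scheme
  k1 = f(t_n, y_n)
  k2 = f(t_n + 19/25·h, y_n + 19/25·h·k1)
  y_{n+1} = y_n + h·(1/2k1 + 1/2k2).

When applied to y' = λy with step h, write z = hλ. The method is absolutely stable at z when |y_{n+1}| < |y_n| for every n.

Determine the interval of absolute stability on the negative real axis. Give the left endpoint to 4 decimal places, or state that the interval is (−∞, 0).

(-2.6316, 0).

On y'=λy, z=hλ:
  k1=λy_n ⇒ h·k1=z·y_n;  k2=λ(1+19/25z)y_n ⇒ h·k2=z(1+19/25z)y_n
  y_{n+1}/y_n = 1 + 1/2z + 1/2z(1+19/25z) = 1 + z + 19/50z²
  ⇒ R(z) = 1 + z + 19/50z².

Find x<0 with |R(x)|<1.
x=-1.79: |R|=0.4276
R=1: x+19/50x²=0 ⇒ x=−50/19=-2.6316; min R=1−1/(4·19/50)=0.3421>−1
Confirm numerically:
  x=-2.470: |R|=0.84834 <1
  x=-2.106: |R|=0.57939 <1
  x=-1.455: |R|=0.34947 <1
  x=-3.186: |R|=1.67123 >1
  x=-2.791: |R|=1.16908 >1
  x=-2.760: |R|=1.13469 >1
Interval (-2.6316, 0).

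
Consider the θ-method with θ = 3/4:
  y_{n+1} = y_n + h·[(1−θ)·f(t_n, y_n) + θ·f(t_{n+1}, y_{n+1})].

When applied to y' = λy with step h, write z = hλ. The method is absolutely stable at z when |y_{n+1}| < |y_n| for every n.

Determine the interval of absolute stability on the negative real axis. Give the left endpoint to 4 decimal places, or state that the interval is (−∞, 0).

(−∞, 0) — no finite endpoint.

Set f=λy, z=hλ:
  y_{n+1} = y_n + z·[1/4·y_n + 3/4·y_{n+1}] ⇒ (1 − 3/4z)y_{n+1} = (1 + 1/4z)y_n
  R(z) = (1 + 1/4z)/(1 − 3/4z).

Boundary: |R(x)|=1, x<0.
x=-1.71: |R|=0.2508
x=-2: |R|=0.2000
x=-10: |R|=0.1765
x=-100: |R|=0.3158
θ=3/4≥1/2 ⇒ |1+1/4x|<|1−3/4x| ∀x<0 ⇒ interval (−∞,0).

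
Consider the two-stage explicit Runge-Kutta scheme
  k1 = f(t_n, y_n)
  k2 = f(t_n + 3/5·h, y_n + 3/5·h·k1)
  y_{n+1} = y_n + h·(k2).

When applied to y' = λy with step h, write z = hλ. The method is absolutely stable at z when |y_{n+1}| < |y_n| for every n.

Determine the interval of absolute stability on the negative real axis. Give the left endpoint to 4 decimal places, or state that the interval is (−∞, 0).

Set f=λy, z=hλ:
  k1=λy_n ⇒ h·k1=z·y_n;  k2=λ(1+3/5z)y_n ⇒ h·k2=z(1+3/5z)y_n
  y_{n+1}/y_n = 1 + z(1+3/5z) = 1 + z + 3/5z²
  ⇒ R(z) = 1 + z + 3/5z².

Need |R(x)|<1, x<0.
x=-1.07: |R|=0.6169
R=1: x+3/5x²=0 ⇒ x=−5/3=-1.6667; min R=1−1/(4·3/5)=0.5833>−1
Confirm numerically:
  x=-1.365: |R|=0.75293 <1
  x=-1.072: |R|=0.61751 <1
  x=-0.809: |R|=0.58369 <1
  x=-0.765: |R|=0.58613 <1
  x=-2.218: |R|=1.73371 >1
  x=-1.743: |R|=1.07983 >1
Stable set (-1.6667, 0).

z∈(-1.6667,0).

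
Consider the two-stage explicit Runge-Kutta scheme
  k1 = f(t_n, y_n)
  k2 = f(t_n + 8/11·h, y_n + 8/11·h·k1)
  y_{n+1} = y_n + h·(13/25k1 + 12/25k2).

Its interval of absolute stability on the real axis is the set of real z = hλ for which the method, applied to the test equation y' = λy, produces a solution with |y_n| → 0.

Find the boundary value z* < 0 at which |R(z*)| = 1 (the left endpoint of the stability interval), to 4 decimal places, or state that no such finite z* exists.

On y'=λy, z=hλ:
  k1=λy_n ⇒ h·k1=z·y_n;  k2=λ(1+8/11z)y_n ⇒ h·k2=z(1+8/11z)y_n
  y_{n+1}/y_n = 1 + 13/25z + 12/25z(1+8/11z) = 1 + z + 96/275z²
  so R(z) = 1 + z + 96/275z².

Find x<0 with |R(x)|<1.
x=-1.09: |R|=0.3248
R=1: x+96/275x²=0 ⇒ x=−275/96=-2.8646; min R=1−1/(4·96/275)=0.2839>−1
Confirm numerically:
  x=-2.608: |R|=0.76640 <1
  x=-2.213: |R|=0.49663 <1
  x=-2.031: |R|=0.40899 <1
  x=-1.574: |R|=0.29086 <1
  x=-3.367: |R|=1.59054 >1
  x=-3.353: |R|=1.57169 >1
Interval (-2.8646, 0).

z* = -2.8646.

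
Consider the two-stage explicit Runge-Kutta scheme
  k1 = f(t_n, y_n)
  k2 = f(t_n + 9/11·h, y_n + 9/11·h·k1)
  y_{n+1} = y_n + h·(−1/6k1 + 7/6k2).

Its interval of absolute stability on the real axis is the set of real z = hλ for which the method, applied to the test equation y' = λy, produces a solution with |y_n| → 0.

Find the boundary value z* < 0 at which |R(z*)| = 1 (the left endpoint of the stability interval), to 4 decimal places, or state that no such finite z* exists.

z* = -1.0476.

Set f=λy, z=hλ:
  k1=λy_n ⇒ h·k1=z·y_n;  k2=λ(1+9/11z)y_n ⇒ h·k2=z(1+9/11z)y_n
  y_{n+1}/y_n = 1 − 1/6z + 7/6z(1+9/11z) = 1 + z + 21/22z²
  R(z) = 1 + z + 21/22z².

Solve |R(x)|<1 on ℝ⁻.
x=-1.38: |R|=1.4378
R=1: x+21/22x²=0 ⇒ x=−22/21=-1.0476; min R=1−1/(4·21/22)=0.7381>−1
Confirm numerically:
  x=-0.768: |R|=0.79501 <1
  x=-0.703: |R|=0.76874 <1
  x=-0.436: |R|=0.74546 <1
  x=-1.456: |R|=1.56758 >1
  x=-1.329: |R|=1.35696 >1
  x=-1.203: |R|=1.17843 >1
Stable set (-1.0476, 0).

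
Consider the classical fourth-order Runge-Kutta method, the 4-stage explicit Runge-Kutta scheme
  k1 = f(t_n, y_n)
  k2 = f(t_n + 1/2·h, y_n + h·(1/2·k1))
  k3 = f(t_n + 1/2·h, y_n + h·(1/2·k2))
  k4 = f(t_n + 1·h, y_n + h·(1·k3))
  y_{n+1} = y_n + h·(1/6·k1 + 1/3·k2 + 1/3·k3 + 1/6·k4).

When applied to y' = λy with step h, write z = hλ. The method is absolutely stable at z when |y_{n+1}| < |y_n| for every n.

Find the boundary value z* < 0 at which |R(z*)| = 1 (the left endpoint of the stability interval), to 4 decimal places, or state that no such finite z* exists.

z* = -2.7853.

Test eqn y'=λy, z=hλ:
  order 4, 4-stage ⇒ R(z)=1+z+z^2/2+z^3/6+z^4/24
  (e.g. R(-0.46)=0.63144, |R|=0.63144)

Need |R(x)|<1, x<0.
x=-0.46: |R|=0.6314
|R(-3.01)|=1.3951 |R(-1.48)|=0.2748 |R(-0.8)|=0.4517
Bisect:
  x_lo=-3.2512 |R|=1.9618  x_hi=-0.1756 |R|=0.8389
  mid=-1.71342 |R|=0.27523 →hi
  mid=-2.48232 |R|=0.63138 →hi
  mid=-2.86677 |R|=1.12995 →lo
  mid=-2.67454 |R|=0.84547 →hi
  mid=-2.77066 |R|=0.97815 →hi
  mid=-2.81871 |R|=1.05156 →lo
  mid=-2.79468 |R|=1.01425 →lo
  mid=-2.78267 |R|=0.99605 →hi
  mid=-2.78868 |R|=1.00511 →lo
  mid=-2.78567 |R|=1.00057 →lo
  ...
  [-2.78530,-2.78511] ⇒ x*=-2.7853
Interval (-2.7853, 0).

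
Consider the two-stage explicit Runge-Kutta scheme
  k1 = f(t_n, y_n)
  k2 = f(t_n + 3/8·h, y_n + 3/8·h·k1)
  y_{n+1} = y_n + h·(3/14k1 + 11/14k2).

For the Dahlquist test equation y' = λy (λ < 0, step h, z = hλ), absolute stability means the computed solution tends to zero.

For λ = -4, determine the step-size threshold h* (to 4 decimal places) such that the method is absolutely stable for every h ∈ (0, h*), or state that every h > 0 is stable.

(-3.3939,0); λ=-4 ⇒ h* = (112/33)/4 = 0.8485.

Test eqn y'=λy, z=hλ:
  k1=λy_n ⇒ h·k1=z·y_n;  k2=λ(1+3/8z)y_n ⇒ h·k2=z(1+3/8z)y_n
  y_{n+1}/y_n = 1 + 3/14z + 11/14z(1+3/8z) = 1 + z + 33/112z²
  ⇒ R(z) = 1 + z + 33/112z².

Boundary: |R(x)|=1, x<0.
x=-0.44: |R|=0.6170
R=1: x+33/112x²=0 ⇒ x=−112/33=-3.3939; min R=1−1/(4·33/112)=0.1515>−1
Confirm numerically:
  x=-2.736: |R|=0.46961 <1
  x=-2.120: |R|=0.20424 <1
  x=-1.992: |R|=0.17716 <1
  x=-3.809: |R|=1.46582 >1
  x=-3.728: |R|=1.36694 >1
  x=-3.510: |R|=1.12003 >1
Stable set (-3.3939, 0).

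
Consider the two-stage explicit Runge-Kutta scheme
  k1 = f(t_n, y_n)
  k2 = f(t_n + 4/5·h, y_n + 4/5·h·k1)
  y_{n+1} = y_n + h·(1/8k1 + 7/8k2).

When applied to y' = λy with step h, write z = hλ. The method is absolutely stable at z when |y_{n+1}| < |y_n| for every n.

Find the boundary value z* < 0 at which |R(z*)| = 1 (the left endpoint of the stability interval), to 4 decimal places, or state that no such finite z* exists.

left endpoint -1.4286.

On y'=λy, z=hλ:
  k1=λy_n ⇒ h·k1=z·y_n;  k2=λ(1+4/5z)y_n ⇒ h·k2=z(1+4/5z)y_n
  y_{n+1}/y_n = 1 + 1/8z + 7/8z(1+4/5z) = 1 + z + 7/10z²
  Hence R(z) = 1 + z + 7/10z².

Find x<0 with |R(x)|<1.
x=-1.37: |R|=0.9438
R=1: x+7/10x²=0 ⇒ x=−10/7=-1.4286; min R=1−1/(4·7/10)=0.6429>−1
Confirm numerically:
  x=-0.951: |R|=0.68208 <1
  x=-0.800: |R|=0.64800 <1
  x=-0.780: |R|=0.64588 <1
  x=-0.641: |R|=0.64662 <1
  x=-1.995: |R|=1.79102 >1
  x=-1.547: |R|=1.12825 >1
So |R|<1 on (-1.4286, 0).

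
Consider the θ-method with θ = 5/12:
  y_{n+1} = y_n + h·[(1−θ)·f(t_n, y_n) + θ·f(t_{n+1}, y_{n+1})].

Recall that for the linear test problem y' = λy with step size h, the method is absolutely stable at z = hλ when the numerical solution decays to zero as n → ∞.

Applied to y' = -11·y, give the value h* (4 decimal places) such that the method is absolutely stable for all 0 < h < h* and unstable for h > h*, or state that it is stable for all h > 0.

(-12.0000,0); λ=-11 ⇒ h* = (12)/11 = 1.0909.

With y'=λy (z=hλ):
  y_{n+1} = y_n + z·[7/12·y_n + 5/12·y_{n+1}] ⇒ (1 − 5/12z)y_{n+1} = (1 + 7/12z)y_n
  ⇒ R(z) = (1 + 7/12z)/(1 − 5/12z).

Find x<0 with |R(x)|<1.
x=-1.29: |R|=0.1610
R=−1: 1+7/12x = −1+5/12x ⇒ -1/6x=2 ⇒ x=2/(-1/6)=-12.0000
Confirm numerically:
  x=-9.280: |R|=0.90685 <1
  x=-7.860: |R|=0.83860 <1
  x=-5.035: |R|=0.62529 <1
  x=-12.417: |R|=1.01126 >1
  x=-12.292: |R|=1.00795 >1
  x=-12.153: |R|=1.00421 >1
Stable set (-12.0000, 0).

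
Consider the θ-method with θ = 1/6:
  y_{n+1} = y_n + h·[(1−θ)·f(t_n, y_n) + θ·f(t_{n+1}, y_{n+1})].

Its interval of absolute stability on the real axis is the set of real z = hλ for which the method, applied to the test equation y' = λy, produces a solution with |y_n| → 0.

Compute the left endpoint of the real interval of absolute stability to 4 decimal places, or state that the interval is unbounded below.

z* = -3.0000.

Set f=λy, z=hλ:
  y_{n+1} = y_n + z·[5/6·y_n + 1/6·y_{n+1}] ⇒ (1 − 1/6z)y_{n+1} = (1 + 5/6z)y_n
  R(z) = (1 + 5/6z)/(1 − 1/6z).

Solve |R(x)|<1 on ℝ⁻.
x=-0.43: |R|=0.5988
R=−1: 1+5/6x = −1+1/6x ⇒ -2/3x=2 ⇒ x=2/(-2/3)=-3.0000
Confirm numerically:
  x=-2.098: |R|=0.55446 <1
  x=-2.047: |R|=0.52628 <1
  x=-1.844: |R|=0.41050 <1
  x=-3.464: |R|=1.19611 >1
  x=-3.166: |R|=1.07244 >1
  x=-3.132: |R|=1.05782 >1
Interval (-3.0000, 0).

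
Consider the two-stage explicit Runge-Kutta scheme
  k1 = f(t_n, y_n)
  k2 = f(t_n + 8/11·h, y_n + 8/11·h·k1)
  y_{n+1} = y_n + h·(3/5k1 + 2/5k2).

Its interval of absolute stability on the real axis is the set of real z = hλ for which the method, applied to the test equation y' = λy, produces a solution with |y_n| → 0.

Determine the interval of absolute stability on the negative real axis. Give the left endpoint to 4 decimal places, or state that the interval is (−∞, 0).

Test eqn y'=λy, z=hλ:
  k1=λy_n ⇒ h·k1=z·y_n;  k2=λ(1+8/11z)y_n ⇒ h·k2=z(1+8/11z)y_n
  y_{n+1}/y_n = 1 + 3/5z + 2/5z(1+8/11z) = 1 + z + 16/55z²
  R(z) = 1 + z + 16/55z².

Need |R(x)|<1, x<0.
x=-0.5: |R|=0.5727
R=1: x+16/55x²=0 ⇒ x=−55/16=-3.4375; min R=1−1/(4·16/55)=0.1406>−1
Confirm numerically:
  x=-3.293: |R|=0.86157 <1
  x=-3.176: |R|=0.75839 <1
  x=-3.119: |R|=0.71101 <1
  x=-3.768: |R|=1.36228 >1
  x=-3.735: |R|=1.32325 >1
Stable set (-3.4375, 0).

(-3.4375, 0).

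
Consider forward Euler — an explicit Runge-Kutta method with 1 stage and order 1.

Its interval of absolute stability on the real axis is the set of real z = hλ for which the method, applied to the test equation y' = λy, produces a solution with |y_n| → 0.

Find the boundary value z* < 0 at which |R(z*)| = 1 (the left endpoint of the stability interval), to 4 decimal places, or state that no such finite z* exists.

Test eqn y'=λy, z=hλ:
  order 1, 1-stage ⇒ R(z)=1+z
  (e.g. R(-1.64)=-0.64000, |R|=0.64000)

Find x<0 with |R(x)|<1.
x=-1.64: |R|=0.6400
|R(-1.95)|=0.9500 |R(-1.63)|=0.6300 |R(-0.6)|=0.4000
Bisect:
  x_lo=-2.4401 |R|=1.4401  x_hi=-0.2241 |R|=0.7759
  mid=-1.33213 |R|=0.33213 →hi
  mid=-1.88613 |R|=0.88613 →hi
  mid=-2.16314 |R|=1.16314 →lo
  mid=-2.02464 |R|=1.02464 →lo
  mid=-1.95538 |R|=0.95538 →hi
  mid=-1.99001 |R|=0.99001 →hi
  mid=-2.00732 |R|=1.00732 →lo
  mid=-1.99867 |R|=0.99867 →hi
  mid=-2.00299 |R|=1.00299 →lo
  ...
  [-2.00002,-1.99988] ⇒ x*=-2.0000
Interval (-2.0000, 0).

z* = -2.0000.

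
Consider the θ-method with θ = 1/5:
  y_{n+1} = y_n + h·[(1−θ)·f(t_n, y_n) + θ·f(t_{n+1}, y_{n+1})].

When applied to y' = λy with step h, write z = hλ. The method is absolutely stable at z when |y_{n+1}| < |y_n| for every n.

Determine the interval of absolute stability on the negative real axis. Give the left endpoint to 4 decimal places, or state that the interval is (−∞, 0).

Set f=λy, z=hλ:
  y_{n+1} = y_n + z·[4/5·y_n + 1/5·y_{n+1}] ⇒ (1 − 1/5z)y_{n+1} = (1 + 4/5z)y_n
  ⇒ R(z) = (1 + 4/5z)/(1 − 1/5z).

Boundary: |R(x)|=1, x<0.
x=-1.56: |R|=0.1890
R=−1: 1+4/5x = −1+1/5x ⇒ -3/5x=2 ⇒ x=2/(-3/5)=-3.3333
Confirm numerically:
  x=-3.287: |R|=0.98323 <1
  x=-3.186: |R|=0.94601 <1
  x=-3.093: |R|=0.91091 <1
  x=-2.724: |R|=0.76334 <1
  x=-3.539: |R|=1.07226 >1
  x=-3.476: |R|=1.05050 >1
So |R|<1 on (-3.3333, 0).

(-3.3333, 0).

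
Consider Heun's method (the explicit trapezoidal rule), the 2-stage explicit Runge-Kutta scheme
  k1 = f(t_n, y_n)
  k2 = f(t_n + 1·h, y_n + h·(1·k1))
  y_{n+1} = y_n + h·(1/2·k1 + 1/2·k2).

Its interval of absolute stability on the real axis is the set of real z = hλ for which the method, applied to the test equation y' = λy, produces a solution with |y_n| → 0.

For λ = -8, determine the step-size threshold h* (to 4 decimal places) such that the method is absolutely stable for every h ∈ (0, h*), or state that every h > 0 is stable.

With y'=λy (z=hλ):
  order 2, 2-stage ⇒ R(z)=1+z+z^2/2
  (e.g. R(-0.93)=0.50245, |R|=0.50245)

Need |R(x)|<1, x<0.
x=-0.93: |R|=0.5025
|R(-1.92)|=0.9232 |R(-1.81)|=0.8281 |R(-1.44)|=0.5968
Bisect:
  x_lo=-2.4052 |R|=1.4872  x_hi=-0.1403 |R|=0.8695
  mid=-1.27272 |R|=0.53719 →hi
  mid=-1.83894 |R|=0.85191 →hi
  mid=-2.12205 |R|=1.12949 →lo
  mid=-1.98049 |R|=0.98068 →hi
  mid=-2.05127 |R|=1.05258 →lo
  mid=-2.01588 |R|=1.01601 →lo
  mid=-1.99819 |R|=0.99819 →hi
  mid=-2.00703 |R|=1.00706 →lo
  mid=-2.00261 |R|=1.00261 →lo
  ...
  [-2.00012,-1.99998] ⇒ x*=-2.0000
So |R|<1 on (-2.0000, 0).

(-2.0000,0); λ=-8 ⇒ h* = 0.2500.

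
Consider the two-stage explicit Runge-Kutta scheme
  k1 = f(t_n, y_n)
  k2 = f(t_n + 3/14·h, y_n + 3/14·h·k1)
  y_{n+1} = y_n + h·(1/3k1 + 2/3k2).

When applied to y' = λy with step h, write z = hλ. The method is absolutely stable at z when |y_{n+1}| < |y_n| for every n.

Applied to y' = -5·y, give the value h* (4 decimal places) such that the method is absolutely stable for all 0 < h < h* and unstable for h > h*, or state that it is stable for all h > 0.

(-7.0000,0); λ=-5 ⇒ h* = (7)/5 = 1.4000.

With y'=λy (z=hλ):
  k1=λy_n ⇒ h·k1=z·y_n;  k2=λ(1+3/14z)y_n ⇒ h·k2=z(1+3/14z)y_n
  y_{n+1}/y_n = 1 + 1/3z + 2/3z(1+3/14z) = 1 + z + 1/7z²
  R(z) = 1 + z + 1/7z².

Boundary: |R(x)|=1, x<0.
x=-1.23: |R|=0.0139
R=1: x+1/7x²=0 ⇒ x=−7=-7.0000; min R=1−1/(4·1/7)=-0.7500>−1
Confirm numerically:
  x=-6.720: |R|=0.73120 <1
  x=-6.573: |R|=0.59905 <1
  x=-4.434: |R|=0.62538 <1
  x=-3.514: |R|=0.74997 <1
  x=-7.440: |R|=1.46766 >1
  x=-7.356: |R|=1.37411 >1
  x=-7.149: |R|=1.15217 >1
Interval (-7.0000, 0).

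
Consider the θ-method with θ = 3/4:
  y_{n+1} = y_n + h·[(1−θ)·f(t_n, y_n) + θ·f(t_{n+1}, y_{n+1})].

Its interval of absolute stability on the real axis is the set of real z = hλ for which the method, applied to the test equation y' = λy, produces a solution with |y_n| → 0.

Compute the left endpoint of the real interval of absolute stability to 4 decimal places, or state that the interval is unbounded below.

With y'=λy (z=hλ):
  y_{n+1} = y_n + z·[1/4·y_n + 3/4·y_{n+1}] ⇒ (1 − 3/4z)y_{n+1} = (1 + 1/4z)y_n
  R(z) = (1 + 1/4z)/(1 − 3/4z).

Need |R(x)|<1, x<0.
x=-0.72: |R|=0.5325
x=-2: |R|=0.2000
x=-10: |R|=0.1765
x=-100: |R|=0.3158
θ=3/4≥1/2 ⇒ |1+1/4x|<|1−3/4x| ∀x<0 ⇒ stable on all of ℝ⁻.

(−∞, 0) — no finite endpoint.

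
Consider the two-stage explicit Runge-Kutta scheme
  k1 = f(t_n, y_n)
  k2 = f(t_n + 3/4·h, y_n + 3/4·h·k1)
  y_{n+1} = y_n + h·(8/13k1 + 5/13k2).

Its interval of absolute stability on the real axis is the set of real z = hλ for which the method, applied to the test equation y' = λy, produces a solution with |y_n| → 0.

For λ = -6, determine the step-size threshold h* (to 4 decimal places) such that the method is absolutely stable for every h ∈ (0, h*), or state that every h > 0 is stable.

(-3.4667,0); λ=-6 ⇒ h* = (52/15)/6 = 0.5778.

On y'=λy, z=hλ:
  k1=λy_n ⇒ h·k1=z·y_n;  k2=λ(1+3/4z)y_n ⇒ h·k2=z(1+3/4z)y_n
  y_{n+1}/y_n = 1 + 8/13z + 5/13z(1+3/4z) = 1 + z + 15/52z²
  so R(z) = 1 + z + 15/52z².

Boundary: |R(x)|=1, x<0.
x=-1.46: |R|=0.1549
R=1: x+15/52x²=0 ⇒ x=−52/15=-3.4667; min R=1−1/(4·15/52)=0.1333>−1
Confirm numerically:
  x=-2.226: |R|=0.20335 <1
  x=-2.145: |R|=0.18222 <1
  x=-1.478: |R|=0.15214 <1
  x=-3.751: |R|=1.30765 >1
  x=-3.509: |R|=1.04285 >1
Interval (-3.4667, 0).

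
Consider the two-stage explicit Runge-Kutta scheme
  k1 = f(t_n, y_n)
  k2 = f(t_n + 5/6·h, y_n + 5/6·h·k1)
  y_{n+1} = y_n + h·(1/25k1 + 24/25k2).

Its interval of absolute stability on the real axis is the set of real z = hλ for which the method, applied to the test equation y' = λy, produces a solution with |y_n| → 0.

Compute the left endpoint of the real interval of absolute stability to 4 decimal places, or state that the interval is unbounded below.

On y'=λy, z=hλ:
  k1=λy_n ⇒ h·k1=z·y_n;  k2=λ(1+5/6z)y_n ⇒ h·k2=z(1+5/6z)y_n
  y_{n+1}/y_n = 1 + 1/25z + 24/25z(1+5/6z) = 1 + z + 4/5z²
  ⇒ R(z) = 1 + z + 4/5z².

Need |R(x)|<1, x<0.
x=-1.3: |R|=1.0520
R=1: x+4/5x²=0 ⇒ x=−5/4=-1.2500; min R=1−1/(4·4/5)=0.6875>−1
Confirm numerically:
  x=-1.200: |R|=0.95200 <1
  x=-1.145: |R|=0.90382 <1
  x=-0.951: |R|=0.77252 <1
  x=-0.914: |R|=0.75432 <1
  x=-1.826: |R|=1.84142 >1
  x=-1.402: |R|=1.17048 >1
  x=-1.350: |R|=1.10800 >1
Stable set (-1.2500, 0).

left endpoint -1.2500.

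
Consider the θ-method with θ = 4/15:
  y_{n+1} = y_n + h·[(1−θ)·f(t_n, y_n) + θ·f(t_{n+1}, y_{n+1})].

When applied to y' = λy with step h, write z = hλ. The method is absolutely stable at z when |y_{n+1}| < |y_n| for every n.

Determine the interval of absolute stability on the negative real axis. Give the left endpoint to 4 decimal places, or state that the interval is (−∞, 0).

On y'=λy, z=hλ:
  y_{n+1} = y_n + z·[11/15·y_n + 4/15·y_{n+1}] ⇒ (1 − 4/15z)y_{n+1} = (1 + 11/15z)y_n
  Hence R(z) = (1 + 11/15z)/(1 − 4/15z).

Solve |R(x)|<1 on ℝ⁻.
x=-1.65: |R|=0.1458
R=−1: 1+11/15x = −1+4/15x ⇒ -7/15x=2 ⇒ x=2/(-7/15)=-4.2857
Confirm numerically:
  x=-4.135: |R|=0.96655 <1
  x=-4.054: |R|=0.94804 <1
  x=-2.214: |R|=0.39210 <1
  x=-4.656: |R|=1.07709 >1
  x=-4.460: |R|=1.03715 >1
Stable set (-4.2857, 0).

z∈(-4.2857,0).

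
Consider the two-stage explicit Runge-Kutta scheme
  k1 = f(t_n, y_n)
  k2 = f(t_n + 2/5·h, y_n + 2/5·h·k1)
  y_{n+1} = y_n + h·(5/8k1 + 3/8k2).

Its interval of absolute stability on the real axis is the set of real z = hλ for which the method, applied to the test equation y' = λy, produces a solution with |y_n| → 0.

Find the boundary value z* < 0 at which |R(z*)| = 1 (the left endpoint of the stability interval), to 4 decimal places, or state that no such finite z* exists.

left endpoint -6.6667.

With y'=λy (z=hλ):
  k1=λy_n ⇒ h·k1=z·y_n;  k2=λ(1+2/5z)y_n ⇒ h·k2=z(1+2/5z)y_n
  y_{n+1}/y_n = 1 + 5/8z + 3/8z(1+2/5z) = 1 + z + 3/20z²
  R(z) = 1 + z + 3/20z².

Need |R(x)|<1, x<0.
x=-0.38: |R|=0.6417
R=1: x+3/20x²=0 ⇒ x=−20/3=-6.6667; min R=1−1/(4·3/20)=-0.6667>−1
Confirm numerically:
  x=-4.880: |R|=0.30784 <1
  x=-4.305: |R|=0.52505 <1
  x=-3.098: |R|=0.65836 <1
  x=-6.802: |R|=1.13808 >1
  x=-6.752: |R|=1.08643 >1
  x=-6.709: |R|=1.04260 >1
Interval (-6.6667, 0).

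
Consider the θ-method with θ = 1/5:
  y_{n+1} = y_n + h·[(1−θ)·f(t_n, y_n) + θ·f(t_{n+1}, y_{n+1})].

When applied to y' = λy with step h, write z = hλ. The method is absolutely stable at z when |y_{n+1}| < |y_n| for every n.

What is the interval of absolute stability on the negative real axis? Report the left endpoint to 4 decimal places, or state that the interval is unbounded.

With y'=λy (z=hλ):
  y_{n+1} = y_n + z·[4/5·y_n + 1/5·y_{n+1}] ⇒ (1 − 1/5z)y_{n+1} = (1 + 4/5z)y_n
  ⇒ R(z) = (1 + 4/5z)/(1 − 1/5z).

Solve |R(x)|<1 on ℝ⁻.
x=-1.36: |R|=0.0692
R=−1: 1+4/5x = −1+1/5x ⇒ -3/5x=2 ⇒ x=2/(-3/5)=-3.3333
Confirm numerically:
  x=-2.704: |R|=0.75493 <1
  x=-1.854: |R|=0.35249 <1
  x=-1.818: |R|=0.33324 <1
  x=-3.846: |R|=1.17386 >1
  x=-3.725: |R|=1.13467 >1
  x=-3.642: |R|=1.10715 >1
Interval (-3.3333, 0).

z∈(-3.3333,0).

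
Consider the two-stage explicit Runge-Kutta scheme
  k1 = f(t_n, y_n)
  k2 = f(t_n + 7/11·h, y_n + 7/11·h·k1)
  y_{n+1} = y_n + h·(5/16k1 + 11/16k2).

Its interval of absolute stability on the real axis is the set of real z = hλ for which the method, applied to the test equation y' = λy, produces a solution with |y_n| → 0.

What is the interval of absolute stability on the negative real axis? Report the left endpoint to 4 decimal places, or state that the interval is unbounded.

(-2.2857, 0).

On y'=λy, z=hλ:
  k1=λy_n ⇒ h·k1=z·y_n;  k2=λ(1+7/11z)y_n ⇒ h·k2=z(1+7/11z)y_n
  y_{n+1}/y_n = 1 + 5/16z + 11/16z(1+7/11z) = 1 + z + 7/16z²
  ⇒ R(z) = 1 + z + 7/16z².

Find x<0 with |R(x)|<1.
x=-0.41: |R|=0.6635
R=1: x+7/16x²=0 ⇒ x=−16/7=-2.2857; min R=1−1/(4·7/16)=0.4286>−1
Confirm numerically:
  x=-1.908: |R|=0.68470 <1
  x=-1.636: |R|=0.53497 <1
  x=-1.191: |R|=0.42959 <1
  x=-2.355: |R|=1.07139 >1
  x=-2.343: |R|=1.05872 >1
Interval (-2.2857, 0).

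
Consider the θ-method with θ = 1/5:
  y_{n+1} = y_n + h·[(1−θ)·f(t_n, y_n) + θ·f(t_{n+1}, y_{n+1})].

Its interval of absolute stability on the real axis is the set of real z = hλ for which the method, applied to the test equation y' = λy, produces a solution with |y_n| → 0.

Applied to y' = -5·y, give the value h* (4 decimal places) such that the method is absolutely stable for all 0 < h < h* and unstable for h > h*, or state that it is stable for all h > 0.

Test eqn y'=λy, z=hλ:
  y_{n+1} = y_n + z·[4/5·y_n + 1/5·y_{n+1}] ⇒ (1 − 1/5z)y_{n+1} = (1 + 4/5z)y_n
  so R(z) = (1 + 4/5z)/(1 − 1/5z).

Boundary: |R(x)|=1, x<0.
x=-1.78: |R|=0.3127
R=−1: 1+4/5x = −1+1/5x ⇒ -3/5x=2 ⇒ x=2/(-3/5)=-3.3333
Confirm numerically:
  x=-3.287: |R|=0.98323 <1
  x=-2.041: |R|=0.44937 <1
  x=-1.896: |R|=0.37471 <1
  x=-1.506: |R|=0.15739 <1
  x=-3.772: |R|=1.15002 >1
  x=-3.615: |R|=1.09808 >1
  x=-3.448: |R|=1.04072 >1
So |R|<1 on (-3.3333, 0).

(-3.3333,0); λ=-5 ⇒ h* = (10/3)/5 = 0.6667.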